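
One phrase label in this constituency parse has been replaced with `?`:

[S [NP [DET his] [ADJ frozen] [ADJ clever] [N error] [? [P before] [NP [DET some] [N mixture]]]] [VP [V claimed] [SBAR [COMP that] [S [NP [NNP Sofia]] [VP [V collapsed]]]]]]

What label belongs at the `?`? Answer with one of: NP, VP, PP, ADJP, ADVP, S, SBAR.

A constituent whose immediate children are P 'before', NP is a prepositional phrase: PP.

PP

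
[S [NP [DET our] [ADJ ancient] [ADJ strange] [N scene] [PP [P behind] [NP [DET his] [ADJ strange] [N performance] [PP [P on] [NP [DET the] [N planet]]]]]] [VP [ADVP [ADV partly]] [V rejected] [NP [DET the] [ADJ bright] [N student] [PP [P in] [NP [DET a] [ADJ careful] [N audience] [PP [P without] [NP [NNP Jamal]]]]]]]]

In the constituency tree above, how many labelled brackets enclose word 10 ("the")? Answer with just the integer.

7

Counting open brackets not yet closed at "the": [S [NP [PP [NP [PP [NP [DET = 7.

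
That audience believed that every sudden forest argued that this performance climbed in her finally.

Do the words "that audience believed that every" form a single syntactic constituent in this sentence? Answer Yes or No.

The smallest constituent containing the whole sequence is the clause [S that audience believed that every sudden forest argued that this performance climbed in her finally], but the sequence is only part of it — it straddles the boundary between noun phrase "that audience" and verb phrase "believed that every sudden forest argued that this performance climbed in her finally".

No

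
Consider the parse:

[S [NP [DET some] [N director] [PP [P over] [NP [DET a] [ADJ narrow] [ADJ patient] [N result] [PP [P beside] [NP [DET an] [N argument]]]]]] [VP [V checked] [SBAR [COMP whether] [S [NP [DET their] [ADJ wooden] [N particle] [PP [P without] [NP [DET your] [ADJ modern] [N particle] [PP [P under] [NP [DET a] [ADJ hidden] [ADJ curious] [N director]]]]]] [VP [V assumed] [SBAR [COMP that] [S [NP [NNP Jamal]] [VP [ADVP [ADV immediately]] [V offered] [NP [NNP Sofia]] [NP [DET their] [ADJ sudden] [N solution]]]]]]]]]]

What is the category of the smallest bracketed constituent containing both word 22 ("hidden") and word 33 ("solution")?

S

Both words fall inside [S their wooden particle without your modern particle under a hidden curious director assumed that Jamal immediately offered Sofia their sudden solution] (words 13–33), and no smaller constituent contains them both. Label: S.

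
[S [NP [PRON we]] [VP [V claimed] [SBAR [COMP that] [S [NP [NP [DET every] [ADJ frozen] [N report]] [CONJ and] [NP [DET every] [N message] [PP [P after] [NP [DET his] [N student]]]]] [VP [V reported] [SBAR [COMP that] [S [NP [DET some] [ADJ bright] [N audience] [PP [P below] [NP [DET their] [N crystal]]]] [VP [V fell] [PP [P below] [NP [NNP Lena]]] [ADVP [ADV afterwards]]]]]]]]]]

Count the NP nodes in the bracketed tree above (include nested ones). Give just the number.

8

The NP constituents are: [NP we]; [NP every frozen report and every message after his student]; [NP every frozen report]; [NP every message after his student]; [NP his student]; [NP some bright audience below their crystal] …. Total: 8.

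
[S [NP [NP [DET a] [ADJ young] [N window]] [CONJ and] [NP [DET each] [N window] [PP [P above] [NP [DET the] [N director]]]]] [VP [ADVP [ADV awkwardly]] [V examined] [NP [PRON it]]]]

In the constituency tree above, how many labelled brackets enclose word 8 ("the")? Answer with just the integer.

6

The word sits inside DET, which is inside NP, inside PP, inside NP, inside NP, inside S — 6 brackets in all.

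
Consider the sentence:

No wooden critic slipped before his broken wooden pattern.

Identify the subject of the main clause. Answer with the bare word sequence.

no wooden critic

"no wooden critic" is the NP that combines with the VP headed by "slipped" to form the main clause — the subject.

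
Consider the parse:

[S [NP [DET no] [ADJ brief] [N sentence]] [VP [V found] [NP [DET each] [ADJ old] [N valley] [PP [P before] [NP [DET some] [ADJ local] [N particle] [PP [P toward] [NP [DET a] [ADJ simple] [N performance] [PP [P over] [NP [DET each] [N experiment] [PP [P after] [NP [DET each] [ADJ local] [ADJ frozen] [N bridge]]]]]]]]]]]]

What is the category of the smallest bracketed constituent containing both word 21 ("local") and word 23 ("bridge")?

NP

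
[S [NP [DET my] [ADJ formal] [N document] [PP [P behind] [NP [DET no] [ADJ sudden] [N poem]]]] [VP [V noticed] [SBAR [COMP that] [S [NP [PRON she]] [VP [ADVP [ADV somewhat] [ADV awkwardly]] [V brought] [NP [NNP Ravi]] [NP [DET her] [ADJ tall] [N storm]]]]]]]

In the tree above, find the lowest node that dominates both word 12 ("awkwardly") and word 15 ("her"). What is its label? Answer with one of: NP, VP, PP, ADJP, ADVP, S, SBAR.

VP

Both words fall inside [VP somewhat awkwardly brought Ravi her tall storm] (words 11–17), and no smaller constituent contains them both. Label: VP.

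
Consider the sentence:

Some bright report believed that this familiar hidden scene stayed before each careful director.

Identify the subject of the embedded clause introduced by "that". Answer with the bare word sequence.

this familiar hidden scene

"this familiar hidden scene" is the NP that combines with the VP headed by "stayed" to form the embedded clause introduced by "that" — the subject.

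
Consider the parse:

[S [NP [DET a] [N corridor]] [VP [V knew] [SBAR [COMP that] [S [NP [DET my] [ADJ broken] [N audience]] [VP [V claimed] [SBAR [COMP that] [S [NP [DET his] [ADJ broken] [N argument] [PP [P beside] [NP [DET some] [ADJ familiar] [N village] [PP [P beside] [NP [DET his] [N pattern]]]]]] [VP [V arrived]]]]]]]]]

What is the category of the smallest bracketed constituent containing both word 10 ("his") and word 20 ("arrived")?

S

Both words fall inside [S his broken argument beside some familiar village beside his pattern arrived] (words 10–20), and no smaller constituent contains them both. Label: S.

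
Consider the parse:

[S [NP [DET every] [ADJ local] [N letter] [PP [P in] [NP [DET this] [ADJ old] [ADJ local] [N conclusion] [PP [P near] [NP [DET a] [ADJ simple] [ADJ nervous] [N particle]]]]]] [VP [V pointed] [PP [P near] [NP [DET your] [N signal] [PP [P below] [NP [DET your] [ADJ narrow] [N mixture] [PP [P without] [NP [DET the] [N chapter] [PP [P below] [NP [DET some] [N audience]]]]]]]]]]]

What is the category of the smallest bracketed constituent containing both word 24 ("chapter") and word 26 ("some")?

The smallest bracket enclosing both words is [NP the chapter below some audience], so the label is NP.

NP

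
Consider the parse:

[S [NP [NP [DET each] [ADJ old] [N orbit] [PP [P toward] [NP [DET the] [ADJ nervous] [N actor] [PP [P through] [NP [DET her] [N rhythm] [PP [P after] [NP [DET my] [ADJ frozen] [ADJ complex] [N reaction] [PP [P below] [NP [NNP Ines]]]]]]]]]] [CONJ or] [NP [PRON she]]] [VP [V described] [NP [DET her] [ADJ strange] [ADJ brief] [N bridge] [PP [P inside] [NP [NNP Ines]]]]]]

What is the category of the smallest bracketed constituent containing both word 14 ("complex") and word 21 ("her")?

S

Both words fall inside [S each old orbit toward the nervous actor through her rhythm after my frozen complex reaction below Ines or she described her strange brief bridge inside Ines] (words 1–26), and no smaller constituent contains them both. Label: S.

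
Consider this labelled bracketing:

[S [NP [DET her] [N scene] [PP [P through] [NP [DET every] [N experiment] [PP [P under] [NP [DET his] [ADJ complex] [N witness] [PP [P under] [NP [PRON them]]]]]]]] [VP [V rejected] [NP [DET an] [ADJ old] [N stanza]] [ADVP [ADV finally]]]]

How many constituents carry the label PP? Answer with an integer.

3

The PP constituents are: [PP through every experiment under his complex witness under them]; [PP under his complex witness under them]; [PP under them]. Total: 3.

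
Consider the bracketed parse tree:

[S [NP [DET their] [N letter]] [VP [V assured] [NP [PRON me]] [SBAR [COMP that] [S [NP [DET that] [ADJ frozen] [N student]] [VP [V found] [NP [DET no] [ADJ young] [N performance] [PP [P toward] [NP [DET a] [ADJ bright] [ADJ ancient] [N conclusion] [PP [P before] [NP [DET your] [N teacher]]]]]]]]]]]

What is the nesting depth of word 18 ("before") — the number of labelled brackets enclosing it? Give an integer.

10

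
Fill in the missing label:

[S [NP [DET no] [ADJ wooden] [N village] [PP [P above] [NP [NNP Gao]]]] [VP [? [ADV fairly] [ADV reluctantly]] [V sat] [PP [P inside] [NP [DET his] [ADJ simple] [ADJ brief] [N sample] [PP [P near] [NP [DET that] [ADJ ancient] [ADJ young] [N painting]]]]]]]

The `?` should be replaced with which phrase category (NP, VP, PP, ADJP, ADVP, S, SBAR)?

ADVP

Looking at what the `?` directly dominates — ADV 'fairly', ADV 'reluctantly' — this is an adverb phrase (ADVP).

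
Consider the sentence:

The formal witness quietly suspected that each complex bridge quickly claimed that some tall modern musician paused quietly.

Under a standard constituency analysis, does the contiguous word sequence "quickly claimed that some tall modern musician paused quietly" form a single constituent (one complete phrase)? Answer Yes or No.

Yes

These words form the whole verb phrase headed by "claimed", so yes — one constituent.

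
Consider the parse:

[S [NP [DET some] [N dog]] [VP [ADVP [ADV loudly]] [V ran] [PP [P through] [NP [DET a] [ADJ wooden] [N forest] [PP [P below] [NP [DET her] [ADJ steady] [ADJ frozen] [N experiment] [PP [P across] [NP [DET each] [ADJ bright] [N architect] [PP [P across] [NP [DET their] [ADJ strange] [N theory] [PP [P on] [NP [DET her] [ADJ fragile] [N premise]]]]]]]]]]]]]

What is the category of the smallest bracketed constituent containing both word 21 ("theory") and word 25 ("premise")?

NP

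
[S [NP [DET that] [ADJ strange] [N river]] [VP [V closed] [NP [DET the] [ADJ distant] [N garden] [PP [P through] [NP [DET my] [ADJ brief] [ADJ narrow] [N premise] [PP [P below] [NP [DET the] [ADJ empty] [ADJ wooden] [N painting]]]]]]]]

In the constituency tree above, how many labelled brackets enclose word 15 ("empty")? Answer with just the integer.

Counting open brackets not yet closed at "empty": [S [VP [NP [PP [NP [PP [NP [ADJ = 8.

8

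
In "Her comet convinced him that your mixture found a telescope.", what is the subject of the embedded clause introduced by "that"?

The subject of the embedded clause introduced by "that" is the NP immediately before the verb "found": "your mixture".

your mixture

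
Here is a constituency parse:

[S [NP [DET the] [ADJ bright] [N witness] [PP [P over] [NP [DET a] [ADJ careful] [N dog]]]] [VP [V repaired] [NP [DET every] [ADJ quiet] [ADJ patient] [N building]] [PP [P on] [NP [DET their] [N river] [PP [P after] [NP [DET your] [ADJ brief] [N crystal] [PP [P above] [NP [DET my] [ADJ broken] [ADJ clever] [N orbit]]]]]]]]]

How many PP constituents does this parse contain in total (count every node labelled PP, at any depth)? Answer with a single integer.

4

Scanning left to right, an opening `[PP` appears at word positions 4, 13, 16, 20 — 4 in total.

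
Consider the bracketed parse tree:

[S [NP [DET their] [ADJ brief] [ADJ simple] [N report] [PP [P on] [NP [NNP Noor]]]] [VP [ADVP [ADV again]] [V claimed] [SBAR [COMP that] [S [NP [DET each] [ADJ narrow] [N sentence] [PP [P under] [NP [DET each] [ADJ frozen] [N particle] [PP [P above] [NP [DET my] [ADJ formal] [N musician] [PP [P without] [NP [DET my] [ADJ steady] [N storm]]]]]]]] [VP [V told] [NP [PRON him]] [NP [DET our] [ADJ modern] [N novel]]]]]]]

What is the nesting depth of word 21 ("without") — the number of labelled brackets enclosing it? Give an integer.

11

Counting open brackets not yet closed at "without": [S [VP [SBAR [S [NP [PP [NP [PP [NP [PP [P = 11.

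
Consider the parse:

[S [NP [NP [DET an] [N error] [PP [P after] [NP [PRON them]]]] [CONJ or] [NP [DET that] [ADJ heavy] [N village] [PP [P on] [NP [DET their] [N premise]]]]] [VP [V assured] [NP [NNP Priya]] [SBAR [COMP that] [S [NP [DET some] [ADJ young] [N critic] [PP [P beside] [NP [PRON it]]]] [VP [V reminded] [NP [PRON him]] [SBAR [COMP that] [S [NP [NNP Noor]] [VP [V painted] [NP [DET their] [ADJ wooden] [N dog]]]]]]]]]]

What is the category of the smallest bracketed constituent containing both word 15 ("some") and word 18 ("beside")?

Both words fall inside [NP some young critic beside it] (words 15–19), and no smaller constituent contains them both. Label: NP.

NP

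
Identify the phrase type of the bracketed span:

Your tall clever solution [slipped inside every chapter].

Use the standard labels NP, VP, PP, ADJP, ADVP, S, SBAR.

VP

The bracketed span "slipped inside every chapter" is headed by "slipped", making it a verb phrase (VP).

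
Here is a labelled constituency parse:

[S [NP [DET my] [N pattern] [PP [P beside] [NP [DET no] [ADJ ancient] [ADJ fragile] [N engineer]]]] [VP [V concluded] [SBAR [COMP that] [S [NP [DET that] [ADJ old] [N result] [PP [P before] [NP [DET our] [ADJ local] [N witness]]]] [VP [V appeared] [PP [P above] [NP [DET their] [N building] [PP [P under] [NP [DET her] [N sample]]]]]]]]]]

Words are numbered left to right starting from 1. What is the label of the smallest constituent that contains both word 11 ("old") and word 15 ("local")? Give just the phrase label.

NP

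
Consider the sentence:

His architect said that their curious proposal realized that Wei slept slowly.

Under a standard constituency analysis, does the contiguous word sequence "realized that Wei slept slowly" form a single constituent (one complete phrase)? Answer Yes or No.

Yes

The sequence corresponds to a single VP node — the verb phrase "realized that Wei slept slowly".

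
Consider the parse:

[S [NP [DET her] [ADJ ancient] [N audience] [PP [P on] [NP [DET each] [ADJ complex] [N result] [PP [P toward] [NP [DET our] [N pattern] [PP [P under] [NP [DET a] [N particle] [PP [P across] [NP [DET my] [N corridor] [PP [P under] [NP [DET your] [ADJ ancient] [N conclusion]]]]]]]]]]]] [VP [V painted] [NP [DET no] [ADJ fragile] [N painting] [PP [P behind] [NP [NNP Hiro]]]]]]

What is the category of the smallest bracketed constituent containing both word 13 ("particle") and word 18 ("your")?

Word 13 lies under S → NP → PP → NP → PP → NP → PP → NP → N; word 18 lies under S → NP → PP → NP → PP → NP → PP → NP → PP → NP → PP → NP → DET. The lowest shared node is the NP.

NP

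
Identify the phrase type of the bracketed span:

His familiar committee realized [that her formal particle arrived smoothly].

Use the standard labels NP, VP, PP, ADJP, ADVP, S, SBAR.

The span is built around the complementizer "that" — a subordinate clause (SBAR).

SBAR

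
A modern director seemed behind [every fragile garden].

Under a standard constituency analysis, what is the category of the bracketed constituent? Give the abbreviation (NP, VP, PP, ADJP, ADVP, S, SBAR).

NP

The bracketed span "every fragile garden" is headed by "garden", making it a noun phrase (NP).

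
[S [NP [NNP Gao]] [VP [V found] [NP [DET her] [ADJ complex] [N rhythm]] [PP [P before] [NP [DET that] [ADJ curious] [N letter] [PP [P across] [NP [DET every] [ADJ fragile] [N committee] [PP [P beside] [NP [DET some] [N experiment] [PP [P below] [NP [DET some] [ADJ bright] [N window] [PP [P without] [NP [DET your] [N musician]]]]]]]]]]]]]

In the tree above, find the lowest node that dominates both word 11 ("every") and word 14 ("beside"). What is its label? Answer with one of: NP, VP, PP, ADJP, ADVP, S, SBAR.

NP

Word 11 lies under S → VP → PP → NP → PP → NP → DET; word 14 lies under S → VP → PP → NP → PP → NP → PP → P. The lowest shared node is the NP.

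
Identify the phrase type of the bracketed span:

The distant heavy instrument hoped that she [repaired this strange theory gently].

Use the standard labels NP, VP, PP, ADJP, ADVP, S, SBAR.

The bracketed span "repaired this strange theory gently" is headed by "repaired", making it a verb phrase (VP).

VP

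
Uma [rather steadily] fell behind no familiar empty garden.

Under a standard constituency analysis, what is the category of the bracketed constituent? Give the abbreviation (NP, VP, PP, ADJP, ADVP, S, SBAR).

"steadily" is the head of the bracketed span, so the span is an adverb phrase: ADVP.

ADVP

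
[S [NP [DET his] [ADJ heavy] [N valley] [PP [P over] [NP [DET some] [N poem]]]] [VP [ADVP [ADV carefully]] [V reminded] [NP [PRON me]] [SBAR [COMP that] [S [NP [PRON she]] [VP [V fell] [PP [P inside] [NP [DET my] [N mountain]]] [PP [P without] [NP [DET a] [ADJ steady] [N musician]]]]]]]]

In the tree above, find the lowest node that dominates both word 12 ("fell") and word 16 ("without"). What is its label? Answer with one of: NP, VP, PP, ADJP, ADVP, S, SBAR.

The smallest bracket enclosing both words is [VP fell inside my mountain without a steady musician], so the label is VP.

VP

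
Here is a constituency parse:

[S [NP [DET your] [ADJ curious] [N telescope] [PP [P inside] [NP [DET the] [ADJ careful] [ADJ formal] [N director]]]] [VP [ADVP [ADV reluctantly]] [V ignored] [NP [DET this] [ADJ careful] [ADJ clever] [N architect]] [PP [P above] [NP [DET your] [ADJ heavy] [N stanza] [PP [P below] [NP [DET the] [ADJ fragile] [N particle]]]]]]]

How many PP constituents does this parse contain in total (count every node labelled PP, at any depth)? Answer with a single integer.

3

The PP constituents are: [PP inside the careful formal director]; [PP above your heavy stanza below the fragile particle]; [PP below the fragile particle]. Total: 3.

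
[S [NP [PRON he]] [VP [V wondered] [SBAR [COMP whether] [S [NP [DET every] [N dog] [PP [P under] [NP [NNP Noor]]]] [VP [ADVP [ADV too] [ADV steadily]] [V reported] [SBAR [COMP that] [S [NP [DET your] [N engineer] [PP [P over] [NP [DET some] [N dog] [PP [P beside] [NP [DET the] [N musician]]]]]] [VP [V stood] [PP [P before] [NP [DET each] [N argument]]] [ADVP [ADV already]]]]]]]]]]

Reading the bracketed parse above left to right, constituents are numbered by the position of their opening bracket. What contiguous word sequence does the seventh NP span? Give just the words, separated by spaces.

each argument

The NP opening brackets appear, in order, over: "he"; "every dog under Noor"; "Noor"; "your engineer over some dog beside the musician"; "some dog beside the musician"; "the musician"; "each argument". The seventh one spans "each argument".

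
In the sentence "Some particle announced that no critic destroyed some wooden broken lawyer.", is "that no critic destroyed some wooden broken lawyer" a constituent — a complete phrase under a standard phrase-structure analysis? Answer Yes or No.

These words form the whole subordinate clause headed by "that", so yes — one constituent.

Yes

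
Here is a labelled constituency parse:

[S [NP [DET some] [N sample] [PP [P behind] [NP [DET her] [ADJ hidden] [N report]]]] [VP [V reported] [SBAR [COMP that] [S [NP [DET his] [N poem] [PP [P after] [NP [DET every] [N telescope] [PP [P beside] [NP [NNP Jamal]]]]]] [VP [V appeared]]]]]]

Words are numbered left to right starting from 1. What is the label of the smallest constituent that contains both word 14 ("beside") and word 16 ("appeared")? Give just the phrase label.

S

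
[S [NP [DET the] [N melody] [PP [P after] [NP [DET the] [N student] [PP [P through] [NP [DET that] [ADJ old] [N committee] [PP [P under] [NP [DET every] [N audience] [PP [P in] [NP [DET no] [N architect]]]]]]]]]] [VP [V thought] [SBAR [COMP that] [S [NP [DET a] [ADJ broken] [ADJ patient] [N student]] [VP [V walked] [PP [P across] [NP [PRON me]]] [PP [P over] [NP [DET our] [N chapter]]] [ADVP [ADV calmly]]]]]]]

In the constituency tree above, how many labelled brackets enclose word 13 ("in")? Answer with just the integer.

Counting open brackets not yet closed at "in": [S [NP [PP [NP [PP [NP [PP [NP [PP [P = 10.

10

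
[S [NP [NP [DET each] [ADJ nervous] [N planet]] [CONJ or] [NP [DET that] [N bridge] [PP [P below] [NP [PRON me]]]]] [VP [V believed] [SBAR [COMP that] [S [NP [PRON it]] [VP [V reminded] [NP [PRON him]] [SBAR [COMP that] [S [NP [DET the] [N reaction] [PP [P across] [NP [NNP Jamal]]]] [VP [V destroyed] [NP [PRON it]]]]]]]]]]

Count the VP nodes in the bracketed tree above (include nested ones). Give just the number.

3

Listing each VP by its span: [VP believed that it reminded him that the reaction across Jamal destroyed it]; [VP reminded him that the reaction across Jamal destroyed it]; [VP destroyed it] — that makes 3.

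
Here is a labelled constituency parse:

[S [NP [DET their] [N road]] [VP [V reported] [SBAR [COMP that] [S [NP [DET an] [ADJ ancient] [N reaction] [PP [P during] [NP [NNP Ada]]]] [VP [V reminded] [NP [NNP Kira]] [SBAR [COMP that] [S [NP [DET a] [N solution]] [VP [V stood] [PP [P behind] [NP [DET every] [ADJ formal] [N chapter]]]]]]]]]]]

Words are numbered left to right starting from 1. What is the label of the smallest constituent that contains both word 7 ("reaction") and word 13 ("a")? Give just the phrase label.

S

Both words fall inside [S an ancient reaction during Ada reminded Kira that a solution stood behind every formal chapter] (words 5–19), and no smaller constituent contains them both. Label: S.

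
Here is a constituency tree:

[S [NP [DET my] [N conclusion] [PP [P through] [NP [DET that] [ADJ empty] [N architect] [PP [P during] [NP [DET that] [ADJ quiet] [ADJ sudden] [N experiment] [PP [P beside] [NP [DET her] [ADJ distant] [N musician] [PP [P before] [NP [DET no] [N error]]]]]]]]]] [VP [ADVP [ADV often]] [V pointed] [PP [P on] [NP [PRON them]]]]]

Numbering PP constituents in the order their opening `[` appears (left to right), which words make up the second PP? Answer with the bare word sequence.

during that quiet sudden experiment beside her distant musician before no error

Opening `[PP` markers occur at word positions 3, 7, 12, 16, 21; the second of these opens the constituent [PP during that quiet sudden experiment beside her distant musician before no error].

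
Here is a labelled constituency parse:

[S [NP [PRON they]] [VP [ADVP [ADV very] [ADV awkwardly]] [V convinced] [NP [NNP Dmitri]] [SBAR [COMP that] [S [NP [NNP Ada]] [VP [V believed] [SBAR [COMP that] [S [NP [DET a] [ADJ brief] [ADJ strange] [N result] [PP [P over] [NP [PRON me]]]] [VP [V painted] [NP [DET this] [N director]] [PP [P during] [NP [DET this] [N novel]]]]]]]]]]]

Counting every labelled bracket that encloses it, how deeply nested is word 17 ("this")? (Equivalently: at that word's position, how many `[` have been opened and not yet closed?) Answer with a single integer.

The word sits inside DET, which is inside NP, inside VP, inside S, inside SBAR, inside VP, inside S, inside SBAR, inside VP, inside S — 10 brackets in all.

10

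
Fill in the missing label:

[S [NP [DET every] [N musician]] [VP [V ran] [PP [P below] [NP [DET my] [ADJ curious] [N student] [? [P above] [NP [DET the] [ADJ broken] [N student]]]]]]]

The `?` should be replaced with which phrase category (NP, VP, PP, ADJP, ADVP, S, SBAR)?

The `?` node immediately contains: P 'above', NP. That is the internal structure of a prepositional phrase, so the label is PP.

PP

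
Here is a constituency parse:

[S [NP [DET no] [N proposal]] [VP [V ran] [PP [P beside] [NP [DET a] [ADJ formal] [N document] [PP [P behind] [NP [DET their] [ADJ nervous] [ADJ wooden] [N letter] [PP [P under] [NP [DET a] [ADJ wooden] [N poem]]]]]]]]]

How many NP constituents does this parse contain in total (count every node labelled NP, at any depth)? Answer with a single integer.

The NP constituents are: [NP no proposal]; [NP a formal document behind their nervous wooden letter under a wooden poem]; [NP their nervous wooden letter under a wooden poem]; [NP a wooden poem]. Total: 4.

4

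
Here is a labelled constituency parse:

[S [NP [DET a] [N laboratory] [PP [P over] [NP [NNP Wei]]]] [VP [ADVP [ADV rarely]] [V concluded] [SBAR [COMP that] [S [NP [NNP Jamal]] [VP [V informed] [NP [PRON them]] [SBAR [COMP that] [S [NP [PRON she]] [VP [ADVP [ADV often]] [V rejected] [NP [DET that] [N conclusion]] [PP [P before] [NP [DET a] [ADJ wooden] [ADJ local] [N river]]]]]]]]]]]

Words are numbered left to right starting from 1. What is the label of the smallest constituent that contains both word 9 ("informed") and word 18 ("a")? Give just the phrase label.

VP

Both words fall inside [VP informed them that she often rejected that conclusion before a wooden local river] (words 9–21), and no smaller constituent contains them both. Label: VP.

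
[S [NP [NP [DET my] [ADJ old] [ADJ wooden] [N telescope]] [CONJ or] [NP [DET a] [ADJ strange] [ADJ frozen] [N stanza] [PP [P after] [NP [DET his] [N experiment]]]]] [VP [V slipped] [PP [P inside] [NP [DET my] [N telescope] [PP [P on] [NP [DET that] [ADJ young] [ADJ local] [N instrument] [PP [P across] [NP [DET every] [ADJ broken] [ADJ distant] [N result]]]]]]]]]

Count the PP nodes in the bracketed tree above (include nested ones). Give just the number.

4

Scanning left to right, an opening `[PP` appears at word positions 10, 14, 17, 22 — 4 in total.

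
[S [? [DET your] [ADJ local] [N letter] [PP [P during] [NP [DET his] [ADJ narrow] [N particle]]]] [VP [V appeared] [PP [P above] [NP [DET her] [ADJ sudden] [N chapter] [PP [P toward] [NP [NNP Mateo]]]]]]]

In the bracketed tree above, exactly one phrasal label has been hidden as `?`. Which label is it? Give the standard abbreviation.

NP

The `?` node immediately contains: DET 'your', ADJ 'local', N 'letter', PP. That is the internal structure of a noun phrase, so the label is NP.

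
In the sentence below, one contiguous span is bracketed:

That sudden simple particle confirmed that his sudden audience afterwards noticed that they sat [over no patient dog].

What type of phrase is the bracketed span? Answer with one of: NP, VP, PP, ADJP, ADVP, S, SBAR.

PP

The bracketed span "over no patient dog" is headed by "over", making it a prepositional phrase (PP).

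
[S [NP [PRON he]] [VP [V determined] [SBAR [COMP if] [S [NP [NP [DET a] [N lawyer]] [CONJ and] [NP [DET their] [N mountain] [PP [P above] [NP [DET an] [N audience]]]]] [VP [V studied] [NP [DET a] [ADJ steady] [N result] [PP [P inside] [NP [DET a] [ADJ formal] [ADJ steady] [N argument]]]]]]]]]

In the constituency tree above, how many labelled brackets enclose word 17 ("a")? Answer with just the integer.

Path from the root down to the word: S → VP → SBAR → S → VP → NP → PP → NP → DET. That is 9 enclosing brackets.

9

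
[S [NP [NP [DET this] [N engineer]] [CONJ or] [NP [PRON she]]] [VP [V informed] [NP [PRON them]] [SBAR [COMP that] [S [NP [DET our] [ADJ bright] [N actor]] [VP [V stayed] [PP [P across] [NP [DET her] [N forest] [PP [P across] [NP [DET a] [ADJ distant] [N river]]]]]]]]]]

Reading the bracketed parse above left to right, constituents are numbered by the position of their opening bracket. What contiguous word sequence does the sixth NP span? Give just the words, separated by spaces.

her forest across a distant river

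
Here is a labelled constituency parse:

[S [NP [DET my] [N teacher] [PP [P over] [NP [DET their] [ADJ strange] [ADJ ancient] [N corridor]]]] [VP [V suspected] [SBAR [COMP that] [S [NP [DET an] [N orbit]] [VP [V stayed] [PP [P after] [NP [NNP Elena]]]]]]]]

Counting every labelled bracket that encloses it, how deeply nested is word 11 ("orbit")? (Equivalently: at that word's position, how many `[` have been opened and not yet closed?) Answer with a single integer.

6

The word sits inside N, which is inside NP, inside S, inside SBAR, inside VP, inside S — 6 brackets in all.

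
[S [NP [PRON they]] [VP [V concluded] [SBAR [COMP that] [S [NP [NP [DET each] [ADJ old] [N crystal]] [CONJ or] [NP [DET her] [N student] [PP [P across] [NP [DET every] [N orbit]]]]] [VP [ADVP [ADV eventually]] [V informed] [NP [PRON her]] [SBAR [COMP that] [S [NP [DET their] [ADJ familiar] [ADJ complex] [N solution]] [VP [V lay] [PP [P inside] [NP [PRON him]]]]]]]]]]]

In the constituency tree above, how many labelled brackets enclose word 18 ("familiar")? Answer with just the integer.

9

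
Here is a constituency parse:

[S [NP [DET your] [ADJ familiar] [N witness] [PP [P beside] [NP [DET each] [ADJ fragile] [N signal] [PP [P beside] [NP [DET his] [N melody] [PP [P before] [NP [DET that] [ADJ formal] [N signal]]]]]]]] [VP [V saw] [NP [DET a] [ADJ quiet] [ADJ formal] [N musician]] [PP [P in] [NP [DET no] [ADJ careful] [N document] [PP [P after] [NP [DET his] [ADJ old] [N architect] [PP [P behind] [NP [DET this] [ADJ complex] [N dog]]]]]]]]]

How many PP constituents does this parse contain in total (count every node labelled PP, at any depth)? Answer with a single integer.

6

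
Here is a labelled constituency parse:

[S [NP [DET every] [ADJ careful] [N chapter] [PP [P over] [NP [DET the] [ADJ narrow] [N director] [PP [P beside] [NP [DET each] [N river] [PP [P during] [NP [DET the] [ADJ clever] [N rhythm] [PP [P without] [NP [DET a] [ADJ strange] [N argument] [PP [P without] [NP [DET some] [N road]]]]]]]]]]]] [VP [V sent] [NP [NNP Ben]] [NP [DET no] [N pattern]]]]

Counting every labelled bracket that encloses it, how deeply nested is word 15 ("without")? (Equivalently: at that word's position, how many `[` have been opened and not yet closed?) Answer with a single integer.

10

Counting open brackets not yet closed at "without": [S [NP [PP [NP [PP [NP [PP [NP [PP [P = 10.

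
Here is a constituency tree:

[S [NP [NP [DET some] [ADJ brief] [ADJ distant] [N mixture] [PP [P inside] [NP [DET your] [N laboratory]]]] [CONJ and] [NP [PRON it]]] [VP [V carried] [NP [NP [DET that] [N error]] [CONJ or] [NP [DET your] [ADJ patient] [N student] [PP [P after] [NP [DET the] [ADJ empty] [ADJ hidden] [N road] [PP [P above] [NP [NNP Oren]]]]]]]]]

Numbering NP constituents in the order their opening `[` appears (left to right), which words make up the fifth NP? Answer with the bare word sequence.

that error or your patient student after the empty hidden road above Oren

Opening `[NP` markers occur at word positions 1, 1, 6, 9, 11, 11, 14, 18, 23; the fifth of these opens the constituent [NP that error or your patient student after the empty hidden road above Oren].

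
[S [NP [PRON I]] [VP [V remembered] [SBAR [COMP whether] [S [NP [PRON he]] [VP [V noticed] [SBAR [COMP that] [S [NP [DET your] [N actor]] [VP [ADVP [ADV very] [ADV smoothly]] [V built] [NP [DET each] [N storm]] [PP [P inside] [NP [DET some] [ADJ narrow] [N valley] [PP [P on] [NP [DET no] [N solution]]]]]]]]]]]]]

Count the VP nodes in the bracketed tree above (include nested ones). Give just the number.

Scanning left to right, an opening `[VP` appears at word positions 2, 5, 9 — 3 in total.

3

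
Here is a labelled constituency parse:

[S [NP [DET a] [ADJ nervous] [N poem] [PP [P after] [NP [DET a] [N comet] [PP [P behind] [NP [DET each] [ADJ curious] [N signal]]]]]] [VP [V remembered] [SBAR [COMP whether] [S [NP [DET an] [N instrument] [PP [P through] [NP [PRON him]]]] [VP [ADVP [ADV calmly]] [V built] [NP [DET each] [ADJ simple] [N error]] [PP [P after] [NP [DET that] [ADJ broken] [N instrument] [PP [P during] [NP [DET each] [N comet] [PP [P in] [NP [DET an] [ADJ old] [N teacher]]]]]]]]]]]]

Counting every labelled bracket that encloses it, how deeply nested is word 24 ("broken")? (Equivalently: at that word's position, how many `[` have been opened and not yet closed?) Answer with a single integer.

Path from the root down to the word: S → VP → SBAR → S → VP → PP → NP → ADJ. That is 8 enclosing brackets.

8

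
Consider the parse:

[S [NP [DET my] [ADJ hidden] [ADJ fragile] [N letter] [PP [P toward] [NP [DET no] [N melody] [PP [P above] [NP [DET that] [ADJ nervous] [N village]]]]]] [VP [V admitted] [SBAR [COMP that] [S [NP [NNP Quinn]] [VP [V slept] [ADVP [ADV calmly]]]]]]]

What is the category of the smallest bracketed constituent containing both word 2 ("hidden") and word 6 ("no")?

Both words fall inside [NP my hidden fragile letter toward no melody above that nervous village] (words 1–11), and no smaller constituent contains them both. Label: NP.

NP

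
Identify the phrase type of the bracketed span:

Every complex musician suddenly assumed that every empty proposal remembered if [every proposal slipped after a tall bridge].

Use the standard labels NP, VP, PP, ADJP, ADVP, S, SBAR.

The span is built around the head "slipped" — a clause (S).

S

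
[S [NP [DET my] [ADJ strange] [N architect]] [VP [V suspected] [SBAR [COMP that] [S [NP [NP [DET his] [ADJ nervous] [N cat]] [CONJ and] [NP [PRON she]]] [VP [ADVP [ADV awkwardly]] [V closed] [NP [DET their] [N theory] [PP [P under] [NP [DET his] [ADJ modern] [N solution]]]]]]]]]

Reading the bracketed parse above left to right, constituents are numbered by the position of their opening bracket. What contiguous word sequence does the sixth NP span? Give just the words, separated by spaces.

Opening `[NP` markers occur at word positions 1, 6, 6, 10, 13, 16; the sixth of these opens the constituent [NP his modern solution].

his modern solution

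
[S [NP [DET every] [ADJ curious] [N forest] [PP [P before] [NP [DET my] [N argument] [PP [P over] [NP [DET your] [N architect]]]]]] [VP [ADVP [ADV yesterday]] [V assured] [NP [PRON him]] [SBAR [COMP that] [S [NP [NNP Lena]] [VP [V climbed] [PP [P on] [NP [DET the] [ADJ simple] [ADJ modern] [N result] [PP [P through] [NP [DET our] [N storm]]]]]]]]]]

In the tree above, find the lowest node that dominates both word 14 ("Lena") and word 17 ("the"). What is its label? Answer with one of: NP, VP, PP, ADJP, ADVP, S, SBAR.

S

Word 14 lies under S → VP → SBAR → S → NP → NNP; word 17 lies under S → VP → SBAR → S → VP → PP → NP → DET. The lowest shared node is the S.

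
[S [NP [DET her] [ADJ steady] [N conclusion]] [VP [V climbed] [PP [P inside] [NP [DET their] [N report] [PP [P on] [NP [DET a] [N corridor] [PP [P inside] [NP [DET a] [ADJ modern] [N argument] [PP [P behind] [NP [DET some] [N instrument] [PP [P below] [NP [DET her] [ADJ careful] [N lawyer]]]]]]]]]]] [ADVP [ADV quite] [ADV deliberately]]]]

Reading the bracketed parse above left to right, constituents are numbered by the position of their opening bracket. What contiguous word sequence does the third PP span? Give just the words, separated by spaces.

inside a modern argument behind some instrument below her careful lawyer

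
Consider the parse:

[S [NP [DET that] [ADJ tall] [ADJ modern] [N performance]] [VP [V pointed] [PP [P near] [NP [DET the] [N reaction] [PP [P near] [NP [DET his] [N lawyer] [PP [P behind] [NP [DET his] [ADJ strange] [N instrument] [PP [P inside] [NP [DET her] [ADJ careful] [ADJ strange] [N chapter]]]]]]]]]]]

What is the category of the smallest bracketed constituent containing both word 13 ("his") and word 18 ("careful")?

NP

Both words fall inside [NP his strange instrument inside her careful strange chapter] (words 13–20), and no smaller constituent contains them both. Label: NP.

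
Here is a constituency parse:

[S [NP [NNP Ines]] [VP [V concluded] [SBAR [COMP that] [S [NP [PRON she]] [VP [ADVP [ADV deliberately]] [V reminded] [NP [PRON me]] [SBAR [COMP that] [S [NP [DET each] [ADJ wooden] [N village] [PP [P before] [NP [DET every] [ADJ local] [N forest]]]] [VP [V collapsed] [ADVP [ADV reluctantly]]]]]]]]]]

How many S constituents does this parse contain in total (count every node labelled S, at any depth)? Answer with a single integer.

3

The S constituents are: [S Ines concluded that she deliberately reminded me that each wooden village before every local forest collapsed reluctantly]; [S she deliberately reminded me that each wooden village before every local forest collapsed reluctantly]; [S each wooden village before every local forest collapsed reluctantly]. Total: 3.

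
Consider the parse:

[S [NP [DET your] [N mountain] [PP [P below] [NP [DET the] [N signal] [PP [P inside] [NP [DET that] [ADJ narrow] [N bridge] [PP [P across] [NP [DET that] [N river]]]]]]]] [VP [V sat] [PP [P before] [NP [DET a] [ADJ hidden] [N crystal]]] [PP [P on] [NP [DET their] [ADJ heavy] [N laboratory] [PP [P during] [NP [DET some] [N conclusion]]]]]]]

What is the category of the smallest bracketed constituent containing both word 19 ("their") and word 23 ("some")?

NP

Both words fall inside [NP their heavy laboratory during some conclusion] (words 19–24), and no smaller constituent contains them both. Label: NP.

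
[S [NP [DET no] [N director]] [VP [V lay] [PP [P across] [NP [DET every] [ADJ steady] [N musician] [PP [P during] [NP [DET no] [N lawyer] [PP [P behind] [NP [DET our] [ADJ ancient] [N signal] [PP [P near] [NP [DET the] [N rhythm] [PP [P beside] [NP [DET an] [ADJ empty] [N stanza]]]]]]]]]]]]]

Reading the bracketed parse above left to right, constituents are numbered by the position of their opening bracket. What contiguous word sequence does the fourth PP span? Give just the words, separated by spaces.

In left-to-right order the PP constituents are "across every steady musician during no lawyer behind our ancient signal near the rhythm beside an empty stanza"; "during no lawyer behind our ancient signal near the rhythm beside an empty stanza"; "behind our ancient signal near the rhythm beside an empty stanza"; "near the rhythm beside an empty stanza"; "beside an empty stanza". Number 4 is "near the rhythm beside an empty stanza".

near the rhythm beside an empty stanza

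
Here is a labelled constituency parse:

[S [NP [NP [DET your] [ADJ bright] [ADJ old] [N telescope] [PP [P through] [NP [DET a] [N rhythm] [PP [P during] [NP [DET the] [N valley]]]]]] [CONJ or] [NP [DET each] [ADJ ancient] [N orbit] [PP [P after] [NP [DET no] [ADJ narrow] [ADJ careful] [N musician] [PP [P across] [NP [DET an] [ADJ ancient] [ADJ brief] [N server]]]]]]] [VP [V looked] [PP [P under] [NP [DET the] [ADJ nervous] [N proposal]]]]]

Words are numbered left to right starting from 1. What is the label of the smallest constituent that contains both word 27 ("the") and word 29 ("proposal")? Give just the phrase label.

NP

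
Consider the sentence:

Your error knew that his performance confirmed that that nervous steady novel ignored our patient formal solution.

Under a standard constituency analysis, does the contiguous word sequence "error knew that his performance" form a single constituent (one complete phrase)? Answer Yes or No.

No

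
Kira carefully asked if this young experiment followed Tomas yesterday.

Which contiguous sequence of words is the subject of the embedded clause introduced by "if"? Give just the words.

this young experiment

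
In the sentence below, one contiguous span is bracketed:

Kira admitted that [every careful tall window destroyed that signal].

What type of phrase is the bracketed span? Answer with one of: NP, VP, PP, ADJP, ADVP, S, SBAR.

S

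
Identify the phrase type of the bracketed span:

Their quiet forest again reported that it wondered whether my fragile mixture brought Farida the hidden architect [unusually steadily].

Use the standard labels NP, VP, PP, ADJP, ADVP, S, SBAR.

The span is built around the adverb "steadily" — an adverb phrase (ADVP).

ADVP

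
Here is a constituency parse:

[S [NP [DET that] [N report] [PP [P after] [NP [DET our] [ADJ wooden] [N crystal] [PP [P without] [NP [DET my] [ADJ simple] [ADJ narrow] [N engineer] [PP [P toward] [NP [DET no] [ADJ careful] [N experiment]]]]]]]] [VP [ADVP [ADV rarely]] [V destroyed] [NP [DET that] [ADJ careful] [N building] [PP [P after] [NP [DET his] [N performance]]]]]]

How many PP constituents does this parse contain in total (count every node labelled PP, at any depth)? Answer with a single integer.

Scanning left to right, an opening `[PP` appears at word positions 3, 7, 12, 21 — 4 in total.

4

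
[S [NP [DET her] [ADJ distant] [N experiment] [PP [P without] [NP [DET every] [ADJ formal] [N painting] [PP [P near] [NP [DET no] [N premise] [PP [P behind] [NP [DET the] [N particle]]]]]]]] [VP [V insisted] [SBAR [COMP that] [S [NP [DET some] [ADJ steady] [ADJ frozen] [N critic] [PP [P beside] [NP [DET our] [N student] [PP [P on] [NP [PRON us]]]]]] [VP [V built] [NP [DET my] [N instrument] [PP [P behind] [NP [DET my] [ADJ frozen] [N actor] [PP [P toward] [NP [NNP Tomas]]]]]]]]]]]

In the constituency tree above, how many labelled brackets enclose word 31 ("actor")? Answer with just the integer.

9

The word sits inside N, which is inside NP, inside PP, inside NP, inside VP, inside S, inside SBAR, inside VP, inside S — 9 brackets in all.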